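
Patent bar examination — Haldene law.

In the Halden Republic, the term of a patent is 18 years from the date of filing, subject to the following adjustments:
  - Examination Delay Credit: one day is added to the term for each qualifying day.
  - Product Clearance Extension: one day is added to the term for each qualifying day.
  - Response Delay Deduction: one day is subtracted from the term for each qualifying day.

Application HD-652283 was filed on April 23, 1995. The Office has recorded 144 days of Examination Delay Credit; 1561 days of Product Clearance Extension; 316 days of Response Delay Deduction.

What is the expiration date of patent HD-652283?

Base term: filing date + 18 years → 23 April 2013.
Examination Delay Credit: +144 days → 14 September 2013.
Product Clearance Extension: +1561 days → 23 December 2017.
Response Delay Deduction: −316 days → 10 February 2017.

2017-02-10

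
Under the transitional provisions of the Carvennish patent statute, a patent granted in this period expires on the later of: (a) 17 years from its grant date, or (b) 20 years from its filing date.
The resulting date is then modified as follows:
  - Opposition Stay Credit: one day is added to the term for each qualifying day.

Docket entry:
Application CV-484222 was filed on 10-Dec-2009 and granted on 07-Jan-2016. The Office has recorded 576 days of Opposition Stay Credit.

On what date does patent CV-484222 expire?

(a) grant + 17 years → 7 January 2033.
(b) filing + 20 years → 10 December 2029.
Later of the two: 7 January 2033.
Opposition Stay Credit: +576 days → 6 August 2034.

2034-08-06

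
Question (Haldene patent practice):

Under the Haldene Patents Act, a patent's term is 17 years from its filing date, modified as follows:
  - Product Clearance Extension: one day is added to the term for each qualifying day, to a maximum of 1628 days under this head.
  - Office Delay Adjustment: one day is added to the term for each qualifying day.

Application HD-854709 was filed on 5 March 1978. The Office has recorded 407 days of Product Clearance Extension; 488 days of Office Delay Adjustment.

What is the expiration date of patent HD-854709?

Base term: filing date + 17 years → 5 March 1995.
Product Clearance Extension: 407 days (within the 1628-day cap) → +407 days → 15 April 1996.
Office Delay Adjustment: +488 days → 16 August 1997.

August 16, 1997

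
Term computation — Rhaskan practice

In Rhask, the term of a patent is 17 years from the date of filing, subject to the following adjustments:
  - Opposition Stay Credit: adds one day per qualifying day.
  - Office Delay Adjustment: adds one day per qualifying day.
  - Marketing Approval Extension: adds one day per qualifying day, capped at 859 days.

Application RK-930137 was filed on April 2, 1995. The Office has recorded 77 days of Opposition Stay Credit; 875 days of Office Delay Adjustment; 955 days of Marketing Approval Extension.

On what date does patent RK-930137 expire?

Base term: filing date + 17 years → 2 April 2012.
Opposition Stay Credit: +77 days → 18 June 2012.
Office Delay Adjustment: +875 days → 10 November 2014.
Marketing Approval Extension: 955 days claimed exceeds the 859-day cap, so +859 days → 18 March 2017.

March 18, 2017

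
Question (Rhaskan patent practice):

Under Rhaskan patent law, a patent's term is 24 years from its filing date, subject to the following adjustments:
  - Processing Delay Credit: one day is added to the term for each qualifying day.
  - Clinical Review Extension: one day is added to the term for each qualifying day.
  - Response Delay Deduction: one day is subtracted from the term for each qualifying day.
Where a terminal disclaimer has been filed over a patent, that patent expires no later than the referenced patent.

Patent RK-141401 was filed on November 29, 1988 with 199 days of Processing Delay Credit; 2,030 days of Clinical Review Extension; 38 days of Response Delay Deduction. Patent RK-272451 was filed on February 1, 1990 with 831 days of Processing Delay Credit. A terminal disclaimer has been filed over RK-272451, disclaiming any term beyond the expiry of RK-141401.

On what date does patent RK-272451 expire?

May 12, 2016

Natural term of RK-272451:
  Base: filing + 24 years → 1 February 2014.
  Processing Delay Credit: +831 days → 12 May 2016.
Expiry of referenced patent RK-141401:
  Base: filing + 24 years → 29 November 2012.
  Processing Delay Credit: +199 days → 16 June 2013.
  Clinical Review Extension: +2030 days → 6 January 2019.
  Response Delay Deduction: −38 days → 29 November 2018.
Terminal disclaimer: RK-272451 expires on the earlier of 12 May 2016 and 29 November 2018.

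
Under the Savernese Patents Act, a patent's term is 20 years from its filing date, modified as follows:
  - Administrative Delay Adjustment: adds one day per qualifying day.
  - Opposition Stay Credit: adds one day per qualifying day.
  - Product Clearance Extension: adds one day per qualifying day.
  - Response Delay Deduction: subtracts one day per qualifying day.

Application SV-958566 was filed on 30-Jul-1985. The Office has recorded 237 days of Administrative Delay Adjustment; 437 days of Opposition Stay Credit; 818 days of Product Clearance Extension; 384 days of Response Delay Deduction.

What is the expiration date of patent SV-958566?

Base term: filing date + 20 years → 30 July 2005.
Administrative Delay Adjustment: +237 days → 24 March 2006.
Opposition Stay Credit: +437 days → 4 June 2007.
Product Clearance Extension: +818 days → 30 August 2009.
Response Delay Deduction: −384 days → 11 August 2008.

2008-08-11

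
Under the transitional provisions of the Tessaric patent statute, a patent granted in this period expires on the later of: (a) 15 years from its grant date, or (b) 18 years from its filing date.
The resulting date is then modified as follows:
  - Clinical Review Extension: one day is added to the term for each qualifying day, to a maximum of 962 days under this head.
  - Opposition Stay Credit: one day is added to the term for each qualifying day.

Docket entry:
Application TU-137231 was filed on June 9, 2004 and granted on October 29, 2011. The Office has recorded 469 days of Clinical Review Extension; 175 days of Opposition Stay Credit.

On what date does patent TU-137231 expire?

(a) grant + 15 years → 29 October 2026.
(b) filing + 18 years → 9 June 2022.
Later of the two: 29 October 2026.
Clinical Review Extension: 469 days (within the 962-day cap) → +469 days → 10 February 2028.
Opposition Stay Credit: +175 days → 3 August 2028.

2028-08-03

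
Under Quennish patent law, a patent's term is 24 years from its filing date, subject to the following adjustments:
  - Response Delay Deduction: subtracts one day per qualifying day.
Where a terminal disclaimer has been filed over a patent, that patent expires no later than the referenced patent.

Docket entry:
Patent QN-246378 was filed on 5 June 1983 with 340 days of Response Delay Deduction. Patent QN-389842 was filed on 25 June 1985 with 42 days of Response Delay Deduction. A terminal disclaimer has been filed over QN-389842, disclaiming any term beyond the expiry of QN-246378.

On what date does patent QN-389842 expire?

June 30, 2006

Natural term of QN-389842:
  Base: filing + 24 years → 25 June 2009.
  Response Delay Deduction: −42 days → 14 May 2009.
Expiry of referenced patent QN-246378:
  Base: filing + 24 years → 5 June 2007.
  Response Delay Deduction: −340 days → 30 June 2006.
Terminal disclaimer: QN-389842 expires on the earlier of 14 May 2009 and 30 June 2006.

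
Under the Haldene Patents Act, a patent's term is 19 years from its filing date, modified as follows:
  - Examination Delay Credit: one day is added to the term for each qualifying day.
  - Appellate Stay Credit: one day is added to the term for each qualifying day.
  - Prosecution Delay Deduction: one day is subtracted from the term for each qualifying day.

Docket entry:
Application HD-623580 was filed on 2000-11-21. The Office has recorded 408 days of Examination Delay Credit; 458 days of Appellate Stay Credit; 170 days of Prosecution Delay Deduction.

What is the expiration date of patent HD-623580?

Base term: filing date + 19 years → 21 November 2019.
Examination Delay Credit: +408 days → 2 January 2021.
Appellate Stay Credit: +458 days → 5 April 2022.
Prosecution Delay Deduction: −170 days → 17 October 2021.

October 17, 2021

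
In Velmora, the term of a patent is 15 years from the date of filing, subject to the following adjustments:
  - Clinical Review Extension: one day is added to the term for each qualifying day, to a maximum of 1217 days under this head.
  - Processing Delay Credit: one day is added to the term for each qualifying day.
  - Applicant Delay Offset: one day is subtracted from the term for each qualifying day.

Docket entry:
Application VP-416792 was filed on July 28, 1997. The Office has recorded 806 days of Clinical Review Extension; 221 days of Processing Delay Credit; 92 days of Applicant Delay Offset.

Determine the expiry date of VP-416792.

Base term: filing date + 15 years → 28 July 2012.
Clinical Review Extension: 806 days (within the 1217-day cap) → +806 days → 12 October 2014.
Processing Delay Credit: +221 days → 21 May 2015.
Applicant Delay Offset: −92 days → 18 February 2015.

February 18, 2015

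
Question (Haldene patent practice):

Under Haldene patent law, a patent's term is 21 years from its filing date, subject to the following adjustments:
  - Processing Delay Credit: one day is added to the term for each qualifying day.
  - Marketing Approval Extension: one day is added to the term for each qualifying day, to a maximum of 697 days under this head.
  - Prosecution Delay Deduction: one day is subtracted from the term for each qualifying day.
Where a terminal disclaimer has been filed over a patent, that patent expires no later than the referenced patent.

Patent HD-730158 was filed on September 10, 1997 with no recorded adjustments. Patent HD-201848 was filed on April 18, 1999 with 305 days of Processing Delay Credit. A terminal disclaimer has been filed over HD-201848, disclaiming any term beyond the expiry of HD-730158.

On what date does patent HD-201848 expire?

Natural term of HD-201848:
  Base: filing + 21 years → 18 April 2020.
  Processing Delay Credit: +305 days → 17 February 2021.
Expiry of referenced patent HD-730158:
  Base: filing + 21 years → 10 September 2018.
Terminal disclaimer: HD-201848 expires on the earlier of 17 February 2021 and 10 September 2018.

2018-09-10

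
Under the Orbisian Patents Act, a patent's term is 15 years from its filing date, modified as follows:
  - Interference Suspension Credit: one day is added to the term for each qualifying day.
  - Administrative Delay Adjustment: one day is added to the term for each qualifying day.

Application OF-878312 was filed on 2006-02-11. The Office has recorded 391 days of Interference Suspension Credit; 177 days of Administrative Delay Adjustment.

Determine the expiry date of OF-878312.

Base term: filing date + 15 years → 11 February 2021.
Interference Suspension Credit: +391 days → 9 March 2022.
Administrative Delay Adjustment: +177 days → 2 September 2022.

2022-09-02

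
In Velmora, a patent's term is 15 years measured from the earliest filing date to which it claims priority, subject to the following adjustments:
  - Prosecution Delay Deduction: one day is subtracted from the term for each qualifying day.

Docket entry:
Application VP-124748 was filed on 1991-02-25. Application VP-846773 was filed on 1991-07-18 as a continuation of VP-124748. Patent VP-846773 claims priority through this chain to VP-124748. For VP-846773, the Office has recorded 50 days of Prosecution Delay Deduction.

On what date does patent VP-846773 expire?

Earliest priority filing: 25 February 1991.
Base term: 25 February 1991 + 15 years → 25 February 2006.
Prosecution Delay Deduction: −50 days → 6 January 2006.

2006-01-06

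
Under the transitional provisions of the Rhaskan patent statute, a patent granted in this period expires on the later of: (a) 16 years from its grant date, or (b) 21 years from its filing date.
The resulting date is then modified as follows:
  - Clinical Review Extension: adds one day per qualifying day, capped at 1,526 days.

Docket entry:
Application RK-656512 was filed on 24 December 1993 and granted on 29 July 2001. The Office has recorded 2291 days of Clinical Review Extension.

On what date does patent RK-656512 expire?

October 2, 2021

(a) grant + 16 years → 29 July 2017.
(b) filing + 21 years → 24 December 2014.
Later of the two: 29 July 2017.
Clinical Review Extension: 2291 days claimed exceeds the 1526-day cap, so +1526 days → 2 October 2021.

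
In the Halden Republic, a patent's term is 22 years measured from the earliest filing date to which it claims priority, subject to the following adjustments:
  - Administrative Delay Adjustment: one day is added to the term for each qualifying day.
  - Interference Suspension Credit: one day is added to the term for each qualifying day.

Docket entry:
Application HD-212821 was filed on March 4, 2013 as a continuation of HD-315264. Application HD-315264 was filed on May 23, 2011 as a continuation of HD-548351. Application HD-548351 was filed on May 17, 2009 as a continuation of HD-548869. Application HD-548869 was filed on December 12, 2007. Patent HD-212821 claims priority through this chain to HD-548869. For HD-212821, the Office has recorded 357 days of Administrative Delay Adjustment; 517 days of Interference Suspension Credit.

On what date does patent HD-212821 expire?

2032-05-04

Earliest priority filing: 12 December 2007.
Base term: 12 December 2007 + 22 years → 12 December 2029.
Administrative Delay Adjustment: +357 days → 4 December 2030.
Interference Suspension Credit: +517 days → 4 May 2032.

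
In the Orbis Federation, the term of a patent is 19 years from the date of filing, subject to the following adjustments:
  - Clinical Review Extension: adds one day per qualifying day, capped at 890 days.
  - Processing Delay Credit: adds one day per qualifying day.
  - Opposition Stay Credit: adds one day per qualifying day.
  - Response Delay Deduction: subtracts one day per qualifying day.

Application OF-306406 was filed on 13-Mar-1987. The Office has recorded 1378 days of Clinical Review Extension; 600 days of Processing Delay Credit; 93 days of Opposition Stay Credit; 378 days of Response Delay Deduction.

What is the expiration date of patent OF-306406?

Base term: filing date + 19 years → 13 March 2006.
Clinical Review Extension: 1378 days claimed exceeds the 890-day cap, so +890 days → 19 August 2008.
Processing Delay Credit: +600 days → 11 April 2010.
Opposition Stay Credit: +93 days → 13 July 2010.
Response Delay Deduction: −378 days → 30 June 2009.

2009-06-30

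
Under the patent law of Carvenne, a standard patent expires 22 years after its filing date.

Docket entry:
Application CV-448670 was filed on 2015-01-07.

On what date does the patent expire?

2037-01-07

Filing date + 22 years → 7 January 2037.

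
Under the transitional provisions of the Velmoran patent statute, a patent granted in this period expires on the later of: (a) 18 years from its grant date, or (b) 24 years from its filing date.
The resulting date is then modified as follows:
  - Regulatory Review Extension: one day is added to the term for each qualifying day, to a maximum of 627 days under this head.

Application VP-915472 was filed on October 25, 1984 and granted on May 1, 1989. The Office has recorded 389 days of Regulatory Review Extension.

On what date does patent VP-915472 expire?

2009-11-18

(a) grant + 18 years → 1 May 2007.
(b) filing + 24 years → 25 October 2008.
Later of the two: 25 October 2008.
Regulatory Review Extension: 389 days (within the 627-day cap) → +389 days → 18 November 2009.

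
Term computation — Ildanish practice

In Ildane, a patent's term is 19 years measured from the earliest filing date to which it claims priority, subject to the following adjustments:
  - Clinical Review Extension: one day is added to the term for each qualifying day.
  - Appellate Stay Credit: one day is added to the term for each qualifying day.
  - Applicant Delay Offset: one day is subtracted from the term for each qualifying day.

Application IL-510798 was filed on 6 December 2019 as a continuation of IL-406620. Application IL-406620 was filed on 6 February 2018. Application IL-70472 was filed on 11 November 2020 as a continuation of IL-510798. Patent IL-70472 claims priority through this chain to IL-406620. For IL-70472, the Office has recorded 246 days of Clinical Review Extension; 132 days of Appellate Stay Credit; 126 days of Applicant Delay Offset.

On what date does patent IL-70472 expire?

Earliest priority filing: 6 February 2018.
Base term: 6 February 2018 + 19 years → 6 February 2037.
Clinical Review Extension: +246 days → 10 October 2037.
Appellate Stay Credit: +132 days → 19 February 2038.
Applicant Delay Offset: −126 days → 16 October 2037.

October 16, 2037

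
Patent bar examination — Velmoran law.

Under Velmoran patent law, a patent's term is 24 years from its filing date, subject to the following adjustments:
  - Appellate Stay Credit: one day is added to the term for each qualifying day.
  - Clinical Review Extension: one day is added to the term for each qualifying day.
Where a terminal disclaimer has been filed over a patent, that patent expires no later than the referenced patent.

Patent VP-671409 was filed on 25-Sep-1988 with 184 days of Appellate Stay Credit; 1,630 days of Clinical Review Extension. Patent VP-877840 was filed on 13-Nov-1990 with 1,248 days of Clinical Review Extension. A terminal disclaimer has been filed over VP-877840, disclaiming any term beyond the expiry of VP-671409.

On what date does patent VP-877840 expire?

Natural term of VP-877840:
  Base: filing + 24 years → 13 November 2014.
  Clinical Review Extension: +1248 days → 14 April 2018.
Expiry of referenced patent VP-671409:
  Base: filing + 24 years → 25 September 2012.
  Appellate Stay Credit: +184 days → 28 March 2013.
  Clinical Review Extension: +1630 days → 13 September 2017.
Terminal disclaimer: VP-877840 expires on the earlier of 14 April 2018 and 13 September 2017.

September 13, 2017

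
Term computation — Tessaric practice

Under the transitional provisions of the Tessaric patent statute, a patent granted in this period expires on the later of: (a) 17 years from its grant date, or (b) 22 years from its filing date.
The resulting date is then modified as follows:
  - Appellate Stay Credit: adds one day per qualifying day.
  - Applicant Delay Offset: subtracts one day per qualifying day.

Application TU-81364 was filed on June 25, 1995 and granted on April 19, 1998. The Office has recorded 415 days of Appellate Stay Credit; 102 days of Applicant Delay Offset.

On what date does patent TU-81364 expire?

2018-05-04

(a) grant + 17 years → 19 April 2015.
(b) filing + 22 years → 25 June 2017.
Later of the two: 25 June 2017.
Appellate Stay Credit: +415 days → 14 August 2018.
Applicant Delay Offset: −102 days → 4 May 2018.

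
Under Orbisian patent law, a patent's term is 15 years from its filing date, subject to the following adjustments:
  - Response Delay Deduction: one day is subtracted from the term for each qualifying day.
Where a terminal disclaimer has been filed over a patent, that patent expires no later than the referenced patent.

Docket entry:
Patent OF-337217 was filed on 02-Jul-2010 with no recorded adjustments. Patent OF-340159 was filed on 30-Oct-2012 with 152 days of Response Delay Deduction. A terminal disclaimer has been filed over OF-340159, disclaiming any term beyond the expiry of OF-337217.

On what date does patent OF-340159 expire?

July 2, 2025

Natural term of OF-340159:
  Base: filing + 15 years → 30 October 2027.
  Response Delay Deduction: −152 days → 31 May 2027.
Expiry of referenced patent OF-337217:
  Base: filing + 15 years → 2 July 2025.
Terminal disclaimer: OF-340159 expires on the earlier of 31 May 2027 and 2 July 2025.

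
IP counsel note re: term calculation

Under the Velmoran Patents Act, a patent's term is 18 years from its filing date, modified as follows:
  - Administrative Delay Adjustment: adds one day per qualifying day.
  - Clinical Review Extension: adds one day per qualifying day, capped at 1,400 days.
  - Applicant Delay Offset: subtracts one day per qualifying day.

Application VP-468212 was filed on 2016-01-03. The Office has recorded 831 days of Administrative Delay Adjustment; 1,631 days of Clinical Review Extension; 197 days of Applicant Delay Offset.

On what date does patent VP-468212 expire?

Base term: filing date + 18 years → 3 January 2034.
Administrative Delay Adjustment: +831 days → 13 April 2036.
Clinical Review Extension: 1631 days claimed exceeds the 1400-day cap, so +1400 days → 12 February 2040.
Applicant Delay Offset: −197 days → 30 July 2039.

2039-07-30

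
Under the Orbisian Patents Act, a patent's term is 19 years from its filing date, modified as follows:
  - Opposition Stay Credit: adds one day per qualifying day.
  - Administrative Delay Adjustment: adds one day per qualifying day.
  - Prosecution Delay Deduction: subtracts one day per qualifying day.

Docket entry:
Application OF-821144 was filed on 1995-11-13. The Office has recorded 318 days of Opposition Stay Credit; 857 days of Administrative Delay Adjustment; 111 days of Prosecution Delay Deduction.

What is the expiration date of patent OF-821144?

October 12, 2017

Base term: filing date + 19 years → 13 November 2014.
Opposition Stay Credit: +318 days → 27 September 2015.
Administrative Delay Adjustment: +857 days → 31 January 2018.
Prosecution Delay Deduction: −111 days → 12 October 2017.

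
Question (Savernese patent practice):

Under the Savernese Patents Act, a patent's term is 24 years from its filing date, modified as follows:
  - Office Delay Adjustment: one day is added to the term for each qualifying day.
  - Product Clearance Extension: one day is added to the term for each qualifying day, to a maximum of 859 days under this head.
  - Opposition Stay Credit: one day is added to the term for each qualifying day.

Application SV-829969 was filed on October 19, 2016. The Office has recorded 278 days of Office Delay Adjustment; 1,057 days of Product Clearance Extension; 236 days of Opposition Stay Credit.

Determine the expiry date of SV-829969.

Base term: filing date + 24 years → 19 October 2040.
Office Delay Adjustment: +278 days → 24 July 2041.
Product Clearance Extension: 1057 days claimed exceeds the 859-day cap, so +859 days → 30 November 2043.
Opposition Stay Credit: +236 days → 23 July 2044.

July 23, 2044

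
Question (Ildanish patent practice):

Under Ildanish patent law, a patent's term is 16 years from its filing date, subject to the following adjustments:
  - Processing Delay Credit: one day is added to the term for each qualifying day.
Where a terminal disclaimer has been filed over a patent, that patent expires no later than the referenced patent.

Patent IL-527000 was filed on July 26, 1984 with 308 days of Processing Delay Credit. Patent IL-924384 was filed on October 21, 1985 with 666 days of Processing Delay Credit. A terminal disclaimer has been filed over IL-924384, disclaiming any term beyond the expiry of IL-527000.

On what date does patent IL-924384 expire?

Natural term of IL-924384:
  Base: filing + 16 years → 21 October 2001.
  Processing Delay Credit: +666 days → 18 August 2003.
Expiry of referenced patent IL-527000:
  Base: filing + 16 years → 26 July 2000.
  Processing Delay Credit: +308 days → 30 May 2001.
Terminal disclaimer: IL-924384 expires on the earlier of 18 August 2003 and 30 May 2001.

May 30, 2001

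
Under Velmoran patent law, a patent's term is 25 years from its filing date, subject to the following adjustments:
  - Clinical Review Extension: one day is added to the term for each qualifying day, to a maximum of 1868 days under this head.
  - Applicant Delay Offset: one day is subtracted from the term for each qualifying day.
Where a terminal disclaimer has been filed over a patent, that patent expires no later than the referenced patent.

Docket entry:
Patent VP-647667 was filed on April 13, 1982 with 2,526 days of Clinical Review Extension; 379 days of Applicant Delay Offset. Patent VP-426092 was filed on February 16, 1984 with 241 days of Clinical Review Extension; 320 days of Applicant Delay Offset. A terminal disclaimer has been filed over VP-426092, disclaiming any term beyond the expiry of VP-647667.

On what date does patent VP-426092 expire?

Natural term of VP-426092:
  Base: filing + 25 years → 16 February 2009.
  Clinical Review Extension: 241 days (within the 1868-day cap) → +241 days → 15 October 2009.
  Applicant Delay Offset: −320 days → 29 November 2008.
Expiry of referenced patent VP-647667:
  Base: filing + 25 years → 13 April 2007.
  Clinical Review Extension: 2526 days claimed exceeds the 1868-day cap, so +1868 days → 24 May 2012.
  Applicant Delay Offset: −379 days → 11 May 2011.
Terminal disclaimer: VP-426092 expires on the earlier of 29 November 2008 and 11 May 2011.

November 29, 2008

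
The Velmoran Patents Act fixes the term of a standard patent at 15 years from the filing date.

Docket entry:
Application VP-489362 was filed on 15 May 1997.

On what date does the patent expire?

2012-05-15

Filing date + 15 years → 15 May 2012.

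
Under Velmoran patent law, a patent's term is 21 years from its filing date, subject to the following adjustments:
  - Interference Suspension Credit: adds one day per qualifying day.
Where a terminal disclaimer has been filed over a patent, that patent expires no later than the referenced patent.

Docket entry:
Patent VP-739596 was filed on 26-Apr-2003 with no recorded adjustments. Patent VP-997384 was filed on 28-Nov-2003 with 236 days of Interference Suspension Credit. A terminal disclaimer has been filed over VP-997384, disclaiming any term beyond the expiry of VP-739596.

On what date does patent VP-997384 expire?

Natural term of VP-997384:
  Base: filing + 21 years → 28 November 2024.
  Interference Suspension Credit: +236 days → 22 July 2025.
Expiry of referenced patent VP-739596:
  Base: filing + 21 years → 26 April 2024.
Terminal disclaimer: VP-997384 expires on the earlier of 22 July 2025 and 26 April 2024.

2024-04-26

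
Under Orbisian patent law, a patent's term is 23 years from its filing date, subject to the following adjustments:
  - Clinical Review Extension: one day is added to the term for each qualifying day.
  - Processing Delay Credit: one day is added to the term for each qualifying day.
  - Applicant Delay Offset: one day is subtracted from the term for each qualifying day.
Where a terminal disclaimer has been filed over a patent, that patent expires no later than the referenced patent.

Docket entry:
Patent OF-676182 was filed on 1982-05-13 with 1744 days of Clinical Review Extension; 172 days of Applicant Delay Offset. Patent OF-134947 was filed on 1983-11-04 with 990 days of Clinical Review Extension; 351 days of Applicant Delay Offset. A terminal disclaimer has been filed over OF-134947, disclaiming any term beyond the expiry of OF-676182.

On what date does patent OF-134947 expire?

Natural term of OF-134947:
  Base: filing + 23 years → 4 November 2006.
  Clinical Review Extension: +990 days → 21 July 2009.
  Applicant Delay Offset: −351 days → 4 August 2008.
Expiry of referenced patent OF-676182:
  Base: filing + 23 years → 13 May 2005.
  Clinical Review Extension: +1744 days → 20 February 2010.
  Applicant Delay Offset: −172 days → 1 September 2009.
Terminal disclaimer: OF-134947 expires on the earlier of 4 August 2008 and 1 September 2009.

2008-08-04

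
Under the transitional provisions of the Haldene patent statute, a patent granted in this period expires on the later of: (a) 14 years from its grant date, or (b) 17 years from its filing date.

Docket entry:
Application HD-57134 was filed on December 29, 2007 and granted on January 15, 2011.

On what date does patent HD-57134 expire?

January 15, 2025

(a) grant + 14 years → 15 January 2025.
(b) filing + 17 years → 29 December 2024.
Later of the two: 15 January 2025.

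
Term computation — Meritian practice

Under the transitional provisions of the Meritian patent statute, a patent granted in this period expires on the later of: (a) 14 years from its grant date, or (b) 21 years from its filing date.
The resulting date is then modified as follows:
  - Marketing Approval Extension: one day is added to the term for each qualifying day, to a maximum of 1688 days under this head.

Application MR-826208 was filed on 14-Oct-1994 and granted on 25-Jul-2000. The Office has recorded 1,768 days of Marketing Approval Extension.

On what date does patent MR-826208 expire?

May 28, 2020

(a) grant + 14 years → 25 July 2014.
(b) filing + 21 years → 14 October 2015.
Later of the two: 14 October 2015.
Marketing Approval Extension: 1768 days claimed exceeds the 1688-day cap, so +1688 days → 28 May 2020.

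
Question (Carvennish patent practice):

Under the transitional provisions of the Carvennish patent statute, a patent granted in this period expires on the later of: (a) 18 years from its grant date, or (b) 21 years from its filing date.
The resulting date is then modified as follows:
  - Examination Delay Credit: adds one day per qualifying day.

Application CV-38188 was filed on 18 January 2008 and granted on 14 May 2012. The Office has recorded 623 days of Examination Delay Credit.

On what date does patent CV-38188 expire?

(a) grant + 18 years → 14 May 2030.
(b) filing + 21 years → 18 January 2029.
Later of the two: 14 May 2030.
Examination Delay Credit: +623 days → 27 January 2032.

2032-01-27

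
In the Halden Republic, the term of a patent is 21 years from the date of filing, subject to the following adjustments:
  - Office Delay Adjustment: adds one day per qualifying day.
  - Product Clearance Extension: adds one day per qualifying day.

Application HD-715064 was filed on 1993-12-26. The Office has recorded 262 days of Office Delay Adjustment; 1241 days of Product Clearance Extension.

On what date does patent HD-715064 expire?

Base term: filing date + 21 years → 26 December 2014.
Office Delay Adjustment: +262 days → 14 September 2015.
Product Clearance Extension: +1241 days → 6 February 2019.

2019-02-06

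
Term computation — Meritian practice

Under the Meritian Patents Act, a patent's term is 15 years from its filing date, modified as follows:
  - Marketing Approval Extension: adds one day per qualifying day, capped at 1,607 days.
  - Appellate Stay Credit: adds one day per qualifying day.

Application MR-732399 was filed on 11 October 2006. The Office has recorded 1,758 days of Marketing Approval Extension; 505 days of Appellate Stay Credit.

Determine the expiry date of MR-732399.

Base term: filing date + 15 years → 11 October 2021.
Marketing Approval Extension: 1758 days claimed exceeds the 1607-day cap, so +1607 days → 6 March 2026.
Appellate Stay Credit: +505 days → 24 July 2027.

2027-07-24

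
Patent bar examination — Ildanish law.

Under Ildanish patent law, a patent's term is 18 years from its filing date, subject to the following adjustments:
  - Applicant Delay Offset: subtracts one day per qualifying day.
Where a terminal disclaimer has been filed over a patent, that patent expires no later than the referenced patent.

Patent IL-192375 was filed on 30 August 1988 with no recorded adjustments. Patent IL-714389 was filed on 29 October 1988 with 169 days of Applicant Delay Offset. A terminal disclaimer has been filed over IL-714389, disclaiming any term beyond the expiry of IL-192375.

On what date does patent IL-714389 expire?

2006-05-13

Natural term of IL-714389:
  Base: filing + 18 years → 29 October 2006.
  Applicant Delay Offset: −169 days → 13 May 2006.
Expiry of referenced patent IL-192375:
  Base: filing + 18 years → 30 August 2006.
Terminal disclaimer: IL-714389 expires on the earlier of 13 May 2006 and 30 August 2006.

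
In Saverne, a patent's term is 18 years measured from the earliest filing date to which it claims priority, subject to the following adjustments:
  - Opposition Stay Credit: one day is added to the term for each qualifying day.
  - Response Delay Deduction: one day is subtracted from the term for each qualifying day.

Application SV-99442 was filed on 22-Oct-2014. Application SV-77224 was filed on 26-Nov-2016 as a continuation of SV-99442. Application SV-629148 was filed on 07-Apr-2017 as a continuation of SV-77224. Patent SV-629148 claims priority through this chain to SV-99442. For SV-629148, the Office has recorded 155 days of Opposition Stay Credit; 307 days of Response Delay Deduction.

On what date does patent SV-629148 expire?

Earliest priority filing: 22 October 2014.
Base term: 22 October 2014 + 18 years → 22 October 2032.
Opposition Stay Credit: +155 days → 26 March 2033.
Response Delay Deduction: −307 days → 23 May 2032.

2032-05-23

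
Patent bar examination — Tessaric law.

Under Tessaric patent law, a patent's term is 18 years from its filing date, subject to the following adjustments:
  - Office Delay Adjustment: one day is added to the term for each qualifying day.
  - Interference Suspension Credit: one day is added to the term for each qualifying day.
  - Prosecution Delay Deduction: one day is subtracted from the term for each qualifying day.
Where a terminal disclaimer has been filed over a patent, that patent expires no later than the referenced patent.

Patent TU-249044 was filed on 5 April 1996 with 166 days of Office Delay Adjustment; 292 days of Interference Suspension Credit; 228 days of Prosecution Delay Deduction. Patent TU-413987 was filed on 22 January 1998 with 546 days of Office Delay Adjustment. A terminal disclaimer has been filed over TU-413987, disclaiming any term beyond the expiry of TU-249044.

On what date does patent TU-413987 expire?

Natural term of TU-413987:
  Base: filing + 18 years → 22 January 2016.
  Office Delay Adjustment: +546 days → 21 July 2017.
Expiry of referenced patent TU-249044:
  Base: filing + 18 years → 5 April 2014.
  Office Delay Adjustment: +166 days → 18 September 2014.
  Interference Suspension Credit: +292 days → 7 July 2015.
  Prosecution Delay Deduction: −228 days → 21 November 2014.
Terminal disclaimer: TU-413987 expires on the earlier of 21 July 2017 and 21 November 2014.

2014-11-21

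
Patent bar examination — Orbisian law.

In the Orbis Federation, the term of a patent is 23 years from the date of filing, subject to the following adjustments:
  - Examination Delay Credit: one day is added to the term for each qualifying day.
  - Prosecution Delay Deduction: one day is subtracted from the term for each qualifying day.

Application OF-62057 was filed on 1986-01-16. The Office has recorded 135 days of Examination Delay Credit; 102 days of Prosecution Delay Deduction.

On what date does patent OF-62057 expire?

2009-02-18

Base term: filing date + 23 years → 16 January 2009.
Examination Delay Credit: +135 days → 31 May 2009.
Prosecution Delay Deduction: −102 days → 18 February 2009.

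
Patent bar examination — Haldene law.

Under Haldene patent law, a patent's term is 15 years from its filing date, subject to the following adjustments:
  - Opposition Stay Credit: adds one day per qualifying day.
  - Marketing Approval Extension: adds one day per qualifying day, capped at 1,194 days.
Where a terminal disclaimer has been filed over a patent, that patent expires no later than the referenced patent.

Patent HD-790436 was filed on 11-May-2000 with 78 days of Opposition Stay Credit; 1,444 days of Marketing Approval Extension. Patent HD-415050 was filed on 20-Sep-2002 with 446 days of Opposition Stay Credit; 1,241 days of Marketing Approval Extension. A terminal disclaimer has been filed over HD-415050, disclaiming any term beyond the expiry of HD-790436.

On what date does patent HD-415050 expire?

Natural term of HD-415050:
  Base: filing + 15 years → 20 September 2017.
  Opposition Stay Credit: +446 days → 10 December 2018.
  Marketing Approval Extension: 1241 days claimed exceeds the 1194-day cap, so +1194 days → 18 March 2022.
Expiry of referenced patent HD-790436:
  Base: filing + 15 years → 11 May 2015.
  Opposition Stay Credit: +78 days → 28 July 2015.
  Marketing Approval Extension: 1444 days claimed exceeds the 1194-day cap, so +1194 days → 3 November 2018.
Terminal disclaimer: HD-415050 expires on the earlier of 18 March 2022 and 3 November 2018.

November 3, 2018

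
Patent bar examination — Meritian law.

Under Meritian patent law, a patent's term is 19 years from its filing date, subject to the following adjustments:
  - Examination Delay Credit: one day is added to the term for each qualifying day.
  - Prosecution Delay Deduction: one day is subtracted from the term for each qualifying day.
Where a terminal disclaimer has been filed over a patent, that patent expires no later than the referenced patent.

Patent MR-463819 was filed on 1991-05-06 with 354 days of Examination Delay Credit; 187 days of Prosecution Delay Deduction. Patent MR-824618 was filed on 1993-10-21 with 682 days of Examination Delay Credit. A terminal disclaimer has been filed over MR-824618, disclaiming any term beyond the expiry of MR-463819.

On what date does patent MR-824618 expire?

Natural term of MR-824618:
  Base: filing + 19 years → 21 October 2012.
  Examination Delay Credit: +682 days → 3 September 2014.
Expiry of referenced patent MR-463819:
  Base: filing + 19 years → 6 May 2010.
  Examination Delay Credit: +354 days → 25 April 2011.
  Prosecution Delay Deduction: −187 days → 20 October 2010.
Terminal disclaimer: MR-824618 expires on the earlier of 3 September 2014 and 20 October 2010.

2010-10-20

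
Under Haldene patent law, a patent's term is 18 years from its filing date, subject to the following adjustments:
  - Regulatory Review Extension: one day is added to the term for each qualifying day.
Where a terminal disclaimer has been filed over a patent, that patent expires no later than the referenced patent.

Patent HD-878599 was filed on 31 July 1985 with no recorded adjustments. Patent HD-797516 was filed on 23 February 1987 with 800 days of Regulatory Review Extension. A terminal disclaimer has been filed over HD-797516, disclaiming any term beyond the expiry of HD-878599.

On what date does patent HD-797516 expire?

Natural term of HD-797516:
  Base: filing + 18 years → 23 February 2005.
  Regulatory Review Extension: +800 days → 4 May 2007.
Expiry of referenced patent HD-878599:
  Base: filing + 18 years → 31 July 2003.
Terminal disclaimer: HD-797516 expires on the earlier of 4 May 2007 and 31 July 2003.

2003-07-31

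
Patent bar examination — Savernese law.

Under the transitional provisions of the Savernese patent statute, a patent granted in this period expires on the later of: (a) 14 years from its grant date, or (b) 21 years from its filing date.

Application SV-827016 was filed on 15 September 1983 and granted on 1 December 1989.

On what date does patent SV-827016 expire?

(a) grant + 14 years → 1 December 2003.
(b) filing + 21 years → 15 September 2004.
Later of the two: 15 September 2004.

September 15, 2004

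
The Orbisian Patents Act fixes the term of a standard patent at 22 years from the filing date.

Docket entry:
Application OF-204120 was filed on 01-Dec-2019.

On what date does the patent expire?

Filing date + 22 years → 1 December 2041.

December 1, 2041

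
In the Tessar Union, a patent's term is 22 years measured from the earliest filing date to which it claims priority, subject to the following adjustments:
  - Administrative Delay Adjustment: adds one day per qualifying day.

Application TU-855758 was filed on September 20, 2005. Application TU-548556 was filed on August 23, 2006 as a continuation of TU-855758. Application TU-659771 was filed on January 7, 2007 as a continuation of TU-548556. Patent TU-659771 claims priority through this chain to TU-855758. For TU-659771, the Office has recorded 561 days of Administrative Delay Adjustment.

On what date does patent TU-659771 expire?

April 3, 2029

Earliest priority filing: 20 September 2005.
Base term: 20 September 2005 + 22 years → 20 September 2027.
Administrative Delay Adjustment: +561 days → 3 April 2029.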